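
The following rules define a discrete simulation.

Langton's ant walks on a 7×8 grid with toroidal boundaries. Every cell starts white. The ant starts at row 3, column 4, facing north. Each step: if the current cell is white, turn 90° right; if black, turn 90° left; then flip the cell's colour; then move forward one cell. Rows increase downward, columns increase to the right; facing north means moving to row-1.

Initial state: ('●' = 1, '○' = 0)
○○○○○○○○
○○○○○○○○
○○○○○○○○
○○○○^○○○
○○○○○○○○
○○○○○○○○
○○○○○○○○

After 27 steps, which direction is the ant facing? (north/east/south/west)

gen 0: ○○○○○○○○
○○○○○○○○
○○○○○○○○
○○○○^○○○
○○○○○○○○
○○○○○○○○
○○○○○○○○
gen 1: ○○○○○○○○
○○○○○○○○
○○○○○○○○
○○○○●>○○
○○○○○○○○
○○○○○○○○
○○○○○○○○
gen 2: ○○○○○○○○
○○○○○○○○
○○○○○○○○
○○○○●●○○
○○○○○v○○
○○○○○○○○
○○○○○○○○
gen 3: ○○○○○○○○
○○○○○○○○
○○○○○○○○
○○○○●●○○
○○○○<●○○
○○○○○○○○
○○○○○○○○
gen 4: ○○○○○○○○
○○○○○○○○
○○○○○○○○
○○○○^●○○
○○○○●●○○
○○○○○○○○
○○○○○○○○
gen 5: ○○○○○○○○
○○○○○○○○
○○○○○○○○
○○○<○●○○
○○○○●●○○
○○○○○○○○
○○○○○○○○
gen 6: ○○○○○○○○
○○○○○○○○
○○○^○○○○
○○○●○●○○
○○○○●●○○
○○○○○○○○
○○○○○○○○
gen 7: ○○○○○○○○
○○○○○○○○
○○○●>○○○
○○○●○●○○
○○○○●●○○
○○○○○○○○
○○○○○○○○
gen 8: ○○○○○○○○
○○○○○○○○
○○○●●○○○
○○○●v●○○
○○○○●●○○
○○○○○○○○
○○○○○○○○
gen 9: ○○○○○○○○
○○○○○○○○
○○○●●○○○
○○○<●●○○
○○○○●●○○
○○○○○○○○
○○○○○○○○
gen 10: ○○○○○○○○
○○○○○○○○
○○○●●○○○
○○○○●●○○
○○○v●●○○
○○○○○○○○
○○○○○○○○
gen 11: ○○○○○○○○
○○○○○○○○
○○○●●○○○
○○○○●●○○
○○<●●●○○
○○○○○○○○
○○○○○○○○
gen 12: ○○○○○○○○
○○○○○○○○
○○○●●○○○
○○^○●●○○
○○●●●●○○
○○○○○○○○
○○○○○○○○
gen 13: ○○○○○○○○
○○○○○○○○
○○○●●○○○
○○●>●●○○
○○●●●●○○
○○○○○○○○
○○○○○○○○
gen 14: ○○○○○○○○
○○○○○○○○
○○○●●○○○
○○●●●●○○
○○●v●●○○
○○○○○○○○
○○○○○○○○
gen 15: ○○○○○○○○
○○○○○○○○
○○○●●○○○
○○●●●●○○
○○●○>●○○
○○○○○○○○
○○○○○○○○
gen 16: ○○○○○○○○
○○○○○○○○
○○○●●○○○
○○●●^●○○
○○●○○●○○
○○○○○○○○
○○○○○○○○
gen 17: ○○○○○○○○
○○○○○○○○
○○○●●○○○
○○●<○●○○
○○●○○●○○
○○○○○○○○
○○○○○○○○
gen 18: ○○○○○○○○
○○○○○○○○
○○○●●○○○
○○●○○●○○
○○●v○●○○
○○○○○○○○
○○○○○○○○
gen 19: ○○○○○○○○
○○○○○○○○
○○○●●○○○
○○●○○●○○
○○<●○●○○
○○○○○○○○
○○○○○○○○
gen 20: ○○○○○○○○
○○○○○○○○
○○○●●○○○
○○●○○●○○
○○○●○●○○
○○v○○○○○
○○○○○○○○
gen 21: ○○○○○○○○
○○○○○○○○
○○○●●○○○
○○●○○●○○
○○○●○●○○
○<●○○○○○
○○○○○○○○
gen 22: ○○○○○○○○
○○○○○○○○
○○○●●○○○
○○●○○●○○
○^○●○●○○
○●●○○○○○
○○○○○○○○
gen 23: ○○○○○○○○
○○○○○○○○
○○○●●○○○
○○●○○●○○
○●>●○●○○
○●●○○○○○
○○○○○○○○
gen 24: ○○○○○○○○
○○○○○○○○
○○○●●○○○
○○●○○●○○
○●●●○●○○
○●v○○○○○
○○○○○○○○
gen 25: ○○○○○○○○
○○○○○○○○
○○○●●○○○
○○●○○●○○
○●●●○●○○
○●○>○○○○
○○○○○○○○
gen 26: ○○○○○○○○
○○○○○○○○
○○○●●○○○
○○●○○●○○
○●●●○●○○
○●○●○○○○
○○○v○○○○
gen 27: ○○○○○○○○
○○○○○○○○
○○○●●○○○
○○●○○●○○
○●●●○●○○
○●○●○○○○
○○<●○○○○

west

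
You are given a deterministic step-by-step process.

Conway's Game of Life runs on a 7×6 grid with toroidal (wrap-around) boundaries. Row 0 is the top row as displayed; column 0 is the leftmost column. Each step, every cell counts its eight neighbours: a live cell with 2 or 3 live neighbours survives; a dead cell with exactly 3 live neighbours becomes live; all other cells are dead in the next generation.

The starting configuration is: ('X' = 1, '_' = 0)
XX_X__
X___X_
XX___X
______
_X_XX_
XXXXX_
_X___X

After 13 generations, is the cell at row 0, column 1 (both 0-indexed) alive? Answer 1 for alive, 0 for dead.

k=0  XX_X__
X___X_
XX___X
______
_X_XX_
XXXXX_
_X___X
k=1  _XX_X_
__X_X_
XX___X
_XX_XX
XX__XX
______
_____X
k=2  _XX_XX
__X_X_
______
__XX__
_XXXX_
____X_
______
k=3  _XX_XX
_XX_XX
__X___
_X__X_
_X__X_
__X_X_
___XXX
k=4  _X____
____XX
X_X_XX
_XXX__
_XX_XX
__X___
XX____
k=5  _X___X
_X_XX_
X_X___
______
X___X_
__XX_X
XXX___
k=6  ___XXX
_X_XXX
_XXX__
_X___X
___XXX
__XXXX
___XXX
k=7  ______
_X___X
_X_X_X
_X___X
______
X_X___
X_____
k=8  X_____
__X_X_
_X___X
__X_X_
XX____
_X____
_X____
k=9  _X____
XX___X
_XX_XX
__X__X
XXX___
_XX___
XX____
k=10  __X__X
____XX
__XXX_
____XX
X__X__
______
X_____
k=11  X___XX
__X__X
______
__X__X
____XX
______
______
k=12  X___XX
X___XX
______
____XX
____XX
______
_____X
k=13  ______
X___X_
X_____
____XX
____XX
____XX
X___XX

0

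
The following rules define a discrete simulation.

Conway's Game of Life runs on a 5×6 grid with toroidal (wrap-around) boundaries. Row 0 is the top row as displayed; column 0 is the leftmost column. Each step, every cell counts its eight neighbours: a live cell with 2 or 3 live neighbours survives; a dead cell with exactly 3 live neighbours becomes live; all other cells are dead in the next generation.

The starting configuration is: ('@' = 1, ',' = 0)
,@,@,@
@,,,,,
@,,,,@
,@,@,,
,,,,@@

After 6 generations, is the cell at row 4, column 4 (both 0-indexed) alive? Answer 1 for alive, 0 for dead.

0) ,@,@,@
@,,,,,
@,,,,@
,@,@,,
,,,,@@
1) ,,,,,@
,@,,@,
@@,,,@
,,,,,,
,,,@,@
2) @,,,,@
,@,,@,
@@,,,@
,,,,@@
,,,,@,
3) @,,,@@
,@,,@,
,@,,,,
,,,,@,
@,,,@,
4) @@,@@,
,@,,@,
,,,,,,
,,,,,@
@,,@@,
5) @@,,,,
@@@@@@
,,,,,,
,,,,@@
@@@@,,
6) ,,,,,,
,,@@@@
,@@,,,
@@@@@@
,,@@@,

1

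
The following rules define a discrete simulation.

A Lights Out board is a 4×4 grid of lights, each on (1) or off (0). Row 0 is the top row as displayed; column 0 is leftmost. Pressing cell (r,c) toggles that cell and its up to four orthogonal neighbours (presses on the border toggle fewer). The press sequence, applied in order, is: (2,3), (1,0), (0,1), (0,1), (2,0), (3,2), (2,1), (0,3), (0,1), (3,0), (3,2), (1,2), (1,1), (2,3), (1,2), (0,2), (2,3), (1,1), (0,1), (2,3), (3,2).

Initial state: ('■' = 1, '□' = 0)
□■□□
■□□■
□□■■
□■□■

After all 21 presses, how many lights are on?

[0] □■□□
■□□■
□□■■
□■□■
[1] □■□□
■□□□
□□□□
□■□□
[2] ■■□□
□■□□
■□□□
□■□□
[3] □□■□
□□□□
■□□□
□■□□
[4] ■■□□
□■□□
■□□□
□■□□
[5] ■■□□
■■□□
□■□□
■■□□
[6] ■■□□
■■□□
□■■□
■□■■
[7] ■■□□
■□□□
■□□□
■■■■
[8] ■■■■
■□□■
■□□□
■■■■
[9] □□□■
■■□■
■□□□
■■■■
[10] □□□■
■■□■
□□□□
□□■■
[11] □□□■
■■□■
□□■□
□■□□
[12] □□■■
■□■□
□□□□
□■□□
[13] □■■■
□■□□
□■□□
□■□□
[14] □■■■
□■□■
□■■■
□■□■
[15] □■□■
□□■□
□■□■
□■□■
[16] □□■□
□□□□
□■□■
□■□■
[17] □□■□
□□□■
□■■□
□■□□
[18] □■■□
■■■■
□□■□
□■□□
[19] ■□□□
■□■■
□□■□
□■□□
[20] ■□□□
■□■□
□□□■
□■□■
[21] ■□□□
■□■□
□□■■
□□■□

6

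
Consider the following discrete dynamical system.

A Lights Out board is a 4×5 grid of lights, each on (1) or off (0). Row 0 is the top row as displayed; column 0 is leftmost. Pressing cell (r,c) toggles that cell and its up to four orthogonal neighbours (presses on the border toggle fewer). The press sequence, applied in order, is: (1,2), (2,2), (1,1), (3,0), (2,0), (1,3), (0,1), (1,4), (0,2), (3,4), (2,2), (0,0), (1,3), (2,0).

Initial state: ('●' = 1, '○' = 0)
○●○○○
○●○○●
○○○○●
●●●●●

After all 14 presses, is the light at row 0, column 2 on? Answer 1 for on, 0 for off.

1

step 0: ○●○○○
○●○○●
○○○○●
●●●●●
step 1: ○●●○○
○○●●●
○○●○●
●●●●●
step 2: ○●●○○
○○○●●
○●○●●
●●○●●
step 3: ○○●○○
●●●●●
○○○●●
●●○●●
step 4: ○○●○○
●●●●●
●○○●●
○○○●●
step 5: ○○●○○
○●●●●
○●○●●
●○○●●
step 6: ○○●●○
○●○○○
○●○○●
●○○●●
step 7: ●●○●○
○○○○○
○●○○●
●○○●●
step 8: ●●○●●
○○○●●
○●○○○
●○○●●
step 9: ●○●○●
○○●●●
○●○○○
●○○●●
step 10: ●○●○●
○○●●●
○●○○●
●○○○○
step 11: ●○●○●
○○○●●
○○●●●
●○●○○
step 12: ○●●○●
●○○●●
○○●●●
●○●○○
step 13: ○●●●●
●○●○○
○○●○●
●○●○○
step 14: ○●●●●
○○●○○
●●●○●
○○●○○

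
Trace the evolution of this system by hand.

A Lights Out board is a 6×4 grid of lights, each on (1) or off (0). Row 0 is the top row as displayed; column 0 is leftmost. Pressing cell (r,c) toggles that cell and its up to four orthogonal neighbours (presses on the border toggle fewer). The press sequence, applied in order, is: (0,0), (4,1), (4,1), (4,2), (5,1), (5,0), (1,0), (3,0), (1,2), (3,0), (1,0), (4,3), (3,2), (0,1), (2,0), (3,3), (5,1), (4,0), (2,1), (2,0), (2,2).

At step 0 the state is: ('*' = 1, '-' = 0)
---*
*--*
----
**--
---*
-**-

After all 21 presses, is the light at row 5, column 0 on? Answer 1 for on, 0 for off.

0) ---*
*--*
----
**--
---*
-**-
1) **-*
---*
----
**--
---*
-**-
2) **-*
---*
----
*---
****
--*-
3) **-*
---*
----
**--
---*
-**-
4) **-*
---*
----
***-
-**-
-*--
5) **-*
---*
----
***-
--*-
*-*-
6) **-*
---*
----
***-
*-*-
-**-
7) -*-*
**-*
*---
***-
*-*-
-**-
8) -*-*
**-*
----
--*-
--*-
-**-
9) -***
*-*-
--*-
--*-
--*-
-**-
10) -***
*-*-
*-*-
***-
*-*-
-**-
11) ****
-**-
--*-
***-
*-*-
-**-
12) ****
-**-
--*-
****
*--*
-***
13) ****
-**-
----
*---
*-**
-***
14) ---*
--*-
----
*---
*-**
-***
15) ---*
*-*-
**--
----
*-**
-***
16) ---*
*-*-
**-*
--**
*-*-
-***
17) ---*
*-*-
**-*
--**
***-
*--*
18) ---*
*-*-
**-*
*-**
--*-
---*
19) ---*
***-
--**
****
--*-
---*
20) ---*
-**-
****
-***
--*-
---*
21) ---*
-*--
*---
-*-*
--*-
---*

0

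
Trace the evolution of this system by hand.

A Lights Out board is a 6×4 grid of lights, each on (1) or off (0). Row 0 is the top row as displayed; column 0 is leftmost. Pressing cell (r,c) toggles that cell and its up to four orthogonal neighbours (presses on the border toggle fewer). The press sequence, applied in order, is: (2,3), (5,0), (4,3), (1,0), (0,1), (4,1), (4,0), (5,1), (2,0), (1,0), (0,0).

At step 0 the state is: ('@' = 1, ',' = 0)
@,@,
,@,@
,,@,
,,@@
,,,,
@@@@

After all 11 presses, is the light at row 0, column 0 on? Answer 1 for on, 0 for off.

1

step 0: @,@,
,@,@
,,@,
,,@@
,,,,
@@@@
step 1: @,@,
,@,,
,,,@
,,@,
,,,,
@@@@
step 2: @,@,
,@,,
,,,@
,,@,
@,,,
,,@@
step 3: @,@,
,@,,
,,,@
,,@@
@,@@
,,@,
step 4: ,,@,
@,,,
@,,@
,,@@
@,@@
,,@,
step 5: @@,,
@@,,
@,,@
,,@@
@,@@
,,@,
step 6: @@,,
@@,,
@,,@
,@@@
,@,@
,@@,
step 7: @@,,
@@,,
@,,@
@@@@
@,,@
@@@,
step 8: @@,,
@@,,
@,,@
@@@@
@@,@
,,,,
step 9: @@,,
,@,,
,@,@
,@@@
@@,@
,,,,
step 10: ,@,,
@,,,
@@,@
,@@@
@@,@
,,,,
step 11: @,,,
,,,,
@@,@
,@@@
@@,@
,,,,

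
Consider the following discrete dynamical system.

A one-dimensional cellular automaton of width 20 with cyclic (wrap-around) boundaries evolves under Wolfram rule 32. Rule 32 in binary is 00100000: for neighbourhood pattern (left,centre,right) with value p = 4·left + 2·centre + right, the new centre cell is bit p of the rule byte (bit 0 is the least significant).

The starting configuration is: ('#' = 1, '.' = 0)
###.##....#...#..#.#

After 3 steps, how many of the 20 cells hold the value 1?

0

t=0: ###.##....#...#..#.#
t=1: ...#..............#.
t=2: ....................
t=3: ....................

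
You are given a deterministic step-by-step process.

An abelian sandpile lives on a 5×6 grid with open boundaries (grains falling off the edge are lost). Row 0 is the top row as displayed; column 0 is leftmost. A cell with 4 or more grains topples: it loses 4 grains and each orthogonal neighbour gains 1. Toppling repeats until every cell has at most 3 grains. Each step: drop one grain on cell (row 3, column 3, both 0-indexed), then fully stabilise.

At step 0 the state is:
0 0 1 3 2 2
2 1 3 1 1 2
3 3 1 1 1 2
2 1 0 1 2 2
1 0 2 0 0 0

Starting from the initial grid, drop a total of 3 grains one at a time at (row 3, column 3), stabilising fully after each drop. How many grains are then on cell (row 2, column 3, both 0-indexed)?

[0] 0 0 1 3 2 2
2 1 3 1 1 2
3 3 1 1 1 2
2 1 0 1 2 2
1 0 2 0 0 0
[1] 0 0 1 3 2 2
2 1 3 1 1 2
3 3 1 1 1 2
2 1 0 2 2 2
1 0 2 0 0 0
[2] 0 0 1 3 2 2
2 1 3 1 1 2
3 3 1 1 1 2
2 1 0 3 2 2
1 0 2 0 0 0
[3] 0 0 1 3 2 2
2 1 3 1 1 2
3 3 1 2 1 2
2 1 1 0 3 2
1 0 2 1 0 0

2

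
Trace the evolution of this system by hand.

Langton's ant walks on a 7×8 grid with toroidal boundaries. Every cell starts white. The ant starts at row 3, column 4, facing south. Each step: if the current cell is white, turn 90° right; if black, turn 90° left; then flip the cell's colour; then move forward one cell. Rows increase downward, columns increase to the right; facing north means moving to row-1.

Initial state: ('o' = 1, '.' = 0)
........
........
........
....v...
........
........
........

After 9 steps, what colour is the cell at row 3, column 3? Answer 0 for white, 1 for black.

1

0) ........
........
........
....v...
........
........
........
1) ........
........
........
...<o...
........
........
........
2) ........
........
...^....
...oo...
........
........
........
3) ........
........
...o>...
...oo...
........
........
........
4) ........
........
...oo...
...ov...
........
........
........
5) ........
........
...oo...
...o.>..
........
........
........
6) ........
........
...oo...
...o.o..
.....v..
........
........
7) ........
........
...oo...
...o.o..
....<o..
........
........
8) ........
........
...oo...
...o^o..
....oo..
........
........
9) ........
........
...oo...
...oo>..
....oo..
........
........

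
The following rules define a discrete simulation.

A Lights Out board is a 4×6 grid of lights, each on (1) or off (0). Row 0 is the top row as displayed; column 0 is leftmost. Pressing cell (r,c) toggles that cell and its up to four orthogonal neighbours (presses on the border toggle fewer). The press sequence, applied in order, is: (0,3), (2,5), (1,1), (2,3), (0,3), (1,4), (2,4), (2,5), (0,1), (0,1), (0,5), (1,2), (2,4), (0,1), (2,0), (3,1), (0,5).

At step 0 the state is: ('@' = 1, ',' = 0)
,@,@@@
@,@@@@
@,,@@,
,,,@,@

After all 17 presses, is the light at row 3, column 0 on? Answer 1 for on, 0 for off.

k=0  ,@,@@@
@,@@@@
@,,@@,
,,,@,@
k=1  ,@@,,@
@,@,@@
@,,@@,
,,,@,@
k=2  ,@@,,@
@,@,@,
@,,@,@
,,,@,,
k=3  ,,@,,@
,@,,@,
@@,@,@
,,,@,,
k=4  ,,@,,@
,@,@@,
@@@,@@
,,,,,,
k=5  ,,,@@@
,@,,@,
@@@,@@
,,,,,,
k=6  ,,,@,@
,@,@,@
@@@,,@
,,,,,,
k=7  ,,,@,@
,@,@@@
@@@@@,
,,,,@,
k=8  ,,,@,@
,@,@@,
@@@@,@
,,,,@@
k=9  @@@@,@
,,,@@,
@@@@,@
,,,,@@
k=10  ,,,@,@
,@,@@,
@@@@,@
,,,,@@
k=11  ,,,@@,
,@,@@@
@@@@,@
,,,,@@
k=12  ,,@@@,
,,@,@@
@@,@,@
,,,,@@
k=13  ,,@@@,
,,@,,@
@@,,@,
,,,,,@
k=14  @@,@@,
,@@,,@
@@,,@,
,,,,,@
k=15  @@,@@,
@@@,,@
,,,,@,
@,,,,@
k=16  @@,@@,
@@@,,@
,@,,@,
,@@,,@
k=17  @@,@,@
@@@,,,
,@,,@,
,@@,,@

0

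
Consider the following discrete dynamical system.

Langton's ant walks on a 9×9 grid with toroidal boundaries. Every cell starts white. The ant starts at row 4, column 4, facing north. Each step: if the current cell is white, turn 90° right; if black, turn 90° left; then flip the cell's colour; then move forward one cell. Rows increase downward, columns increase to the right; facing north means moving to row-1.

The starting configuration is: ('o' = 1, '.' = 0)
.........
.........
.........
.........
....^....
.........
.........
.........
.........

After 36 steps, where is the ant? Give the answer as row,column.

step 0: .........
.........
.........
.........
....^....
.........
.........
.........
.........
step 1: .........
.........
.........
.........
....o>...
.........
.........
.........
.........
step 2: .........
.........
.........
.........
....oo...
.....v...
.........
.........
.........
step 3: .........
.........
.........
.........
....oo...
....<o...
.........
.........
.........
step 4: .........
.........
.........
.........
....^o...
....oo...
.........
.........
.........
step 5: .........
.........
.........
.........
...<.o...
....oo...
.........
.........
.........
step 6: .........
.........
.........
...^.....
...o.o...
....oo...
.........
.........
.........
step 7: .........
.........
.........
...o>....
...o.o...
....oo...
.........
.........
.........
step 8: .........
.........
.........
...oo....
...ovo...
....oo...
.........
.........
.........
step 9: .........
.........
.........
...oo....
...<oo...
....oo...
.........
.........
.........
step 10: .........
.........
.........
...oo....
....oo...
...voo...
.........
.........
.........
step 11: .........
.........
.........
...oo....
....oo...
..<ooo...
.........
.........
.........
step 12: .........
.........
.........
...oo....
..^.oo...
..oooo...
.........
.........
.........
step 13: .........
.........
.........
...oo....
..o>oo...
..oooo...
.........
.........
.........
step 14: .........
.........
.........
...oo....
..oooo...
..ovoo...
.........
.........
.........
step 15: .........
.........
.........
...oo....
..oooo...
..o.>o...
.........
.........
.........
step 16: .........
.........
.........
...oo....
..oo^o...
..o..o...
.........
.........
.........
step 17: .........
.........
.........
...oo....
..o<.o...
..o..o...
.........
.........
.........
step 18: .........
.........
.........
...oo....
..o..o...
..ov.o...
.........
.........
.........
step 19: .........
.........
.........
...oo....
..o..o...
..<o.o...
.........
.........
.........
step 20: .........
.........
.........
...oo....
..o..o...
...o.o...
..v......
.........
.........
step 21: .........
.........
.........
...oo....
..o..o...
...o.o...
.<o......
.........
.........
step 22: .........
.........
.........
...oo....
..o..o...
.^.o.o...
.oo......
.........
.........
step 23: .........
.........
.........
...oo....
..o..o...
.o>o.o...
.oo......
.........
.........
step 24: .........
.........
.........
...oo....
..o..o...
.ooo.o...
.ov......
.........
.........
step 25: .........
.........
.........
...oo....
..o..o...
.ooo.o...
.o.>.....
.........
.........
step 26: .........
.........
.........
...oo....
..o..o...
.ooo.o...
.o.o.....
...v.....
.........
step 27: .........
.........
.........
...oo....
..o..o...
.ooo.o...
.o.o.....
..<o.....
.........
step 28: .........
.........
.........
...oo....
..o..o...
.ooo.o...
.o^o.....
..oo.....
.........
step 29: .........
.........
.........
...oo....
..o..o...
.ooo.o...
.oo>.....
..oo.....
.........
step 30: .........
.........
.........
...oo....
..o..o...
.oo^.o...
.oo......
..oo.....
.........
step 31: .........
.........
.........
...oo....
..o..o...
.o<..o...
.oo......
..oo.....
.........
step 32: .........
.........
.........
...oo....
..o..o...
.o...o...
.ov......
..oo.....
.........
step 33: .........
.........
.........
...oo....
..o..o...
.o...o...
.o.>.....
..oo.....
.........
step 34: .........
.........
.........
...oo....
..o..o...
.o...o...
.o.o.....
..ov.....
.........
step 35: .........
.........
.........
...oo....
..o..o...
.o...o...
.o.o.....
..o.>....
.........
step 36: .........
.........
.........
...oo....
..o..o...
.o...o...
.o.o.....
..o.o....
....v....

8,4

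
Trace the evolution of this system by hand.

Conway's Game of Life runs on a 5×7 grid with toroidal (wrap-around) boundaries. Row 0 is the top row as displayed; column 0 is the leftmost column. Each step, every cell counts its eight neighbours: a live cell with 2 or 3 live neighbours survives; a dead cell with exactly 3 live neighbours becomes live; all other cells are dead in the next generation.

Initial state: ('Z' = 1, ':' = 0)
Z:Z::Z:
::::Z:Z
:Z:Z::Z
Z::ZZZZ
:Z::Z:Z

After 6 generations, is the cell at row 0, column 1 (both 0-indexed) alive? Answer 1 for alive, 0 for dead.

[0] Z:Z::Z:
::::Z:Z
:Z:Z::Z
Z::ZZZZ
:Z::Z:Z
[1] ZZ:ZZ::
:ZZZZ:Z
::ZZ:::
:Z:Z:::
:ZZ::::
[2] ::::ZZ:
:::::Z:
Z::::::
:Z:Z:::
::::Z::
[3] ::::ZZ:
::::ZZZ
:::::::
:::::::
:::ZZZ:
[4] :::::::
::::Z:Z
:::::Z:
::::Z::
:::Z:Z:
[5] ::::ZZ:
:::::Z:
::::ZZ:
::::ZZ:
::::Z::
[6] ::::ZZ:
::::::Z
::::::Z
:::Z:::
:::Z:::

0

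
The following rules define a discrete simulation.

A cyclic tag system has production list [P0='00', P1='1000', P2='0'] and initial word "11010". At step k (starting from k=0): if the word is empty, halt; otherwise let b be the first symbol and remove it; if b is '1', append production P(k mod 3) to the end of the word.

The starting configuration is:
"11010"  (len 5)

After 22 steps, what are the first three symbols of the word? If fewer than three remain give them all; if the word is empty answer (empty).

(empty)

0) "11010"  (len 5)
1) "101000"  (len 6)
2) "010001000"  (len 9)
3) "10001000"  (len 8)
4) "000100000"  (len 9)
5) "00100000"  (len 8)
6) "0100000"  (len 7)
7) "100000"  (len 6)
8) "000001000"  (len 9)
9) "00001000"  (len 8)
10) "0001000"  (len 7)
11) "001000"  (len 6)
12) "01000"  (len 5)
13) "1000"  (len 4)
14) "0001000"  (len 7)
15) "001000"  (len 6)
16) "01000"  (len 5)
17) "1000"  (len 4)
18) "0000"  (len 4)
19) "000"  (len 3)
20) "00"  (len 2)
21) "0"  (len 1)
22) (halted — word empty)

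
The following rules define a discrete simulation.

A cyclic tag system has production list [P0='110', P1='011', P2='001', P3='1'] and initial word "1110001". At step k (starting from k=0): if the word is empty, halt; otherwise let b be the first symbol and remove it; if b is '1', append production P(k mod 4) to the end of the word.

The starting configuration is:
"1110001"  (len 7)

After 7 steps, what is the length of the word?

0) "1110001"  (len 7)
1) "110001110"  (len 9)
2) "10001110011"  (len 11)
3) "0001110011001"  (len 13)
4) "001110011001"  (len 12)
5) "01110011001"  (len 11)
6) "1110011001"  (len 10)
7) "110011001001"  (len 12)

12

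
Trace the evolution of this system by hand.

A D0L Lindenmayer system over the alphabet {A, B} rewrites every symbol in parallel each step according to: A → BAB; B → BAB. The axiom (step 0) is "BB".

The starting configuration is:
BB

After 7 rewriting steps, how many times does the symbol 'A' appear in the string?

0) BB
1) BABBAB
2) BABBABBABBABBABBAB
3) BABBABBABBABBABBABBABBABBABBABBABBABBABBABBABBABBABBAB
4) BABBABBABBABBABBABBABBABBABBABBABBABBABBABBABBABBABBABBABB…BBABBABBABBABBABBABBABBABBABBABBABBABBABBABBABBABBABBABBAB  (len 162)
5) BABBABBABBABBABBABBABBABBABBABBABBABBABBABBABBABBABBABBABB…BBABBABBABBABBABBABBABBABBABBABBABBABBABBABBABBABBABBABBAB  (len 486)
6) BABBABBABBABBABBABBABBABBABBABBABBABBABBABBABBABBABBABBABB…BBABBABBABBABBABBABBABBABBABBABBABBABBABBABBABBABBABBABBAB  (len 1458)
7) BABBABBABBABBABBABBABBABBABBABBABBABBABBABBABBABBABBABBABB…BBABBABBABBABBABBABBABBABBABBABBABBABBABBABBABBABBABBABBAB  (len 4374)

1458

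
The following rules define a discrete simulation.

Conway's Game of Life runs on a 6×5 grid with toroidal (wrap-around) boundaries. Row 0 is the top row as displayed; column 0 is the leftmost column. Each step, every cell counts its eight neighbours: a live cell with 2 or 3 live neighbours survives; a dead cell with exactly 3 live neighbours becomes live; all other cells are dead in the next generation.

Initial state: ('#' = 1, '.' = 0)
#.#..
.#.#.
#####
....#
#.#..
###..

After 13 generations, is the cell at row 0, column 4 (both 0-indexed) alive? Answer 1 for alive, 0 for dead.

0) #.#..
.#.#.
#####
....#
#.#..
###..
1) #..##
.....
.#...
.....
#.###
#.###
2) ###..
#...#
.....
#####
#.#..
.....
3) ##..#
#...#
..#..
#.###
#.#..
#.#..
4) ...#.
...##
..#..
#.#.#
#.#..
..##.
5) .....
..###
###..
#.#.#
#.#..
.####
6) ##...
#.###
.....
..#.#
.....
#####
7) .....
#.###
###..
.....
.....
..###
8) ##...
#.###
#.#..
.#...
...#.
...#.
9) ##...
..##.
#.#..
.##..
..#..
..#.#
10) ##..#
#.###
.....
..##.
..#..
#.##.
11) .....
..##.
.#...
..##.
....#
#.##.
12) .#..#
..#..
.#...
..##.
.#..#
...##
13) #.#.#
###..
.#.#.
####.
#...#
..###

1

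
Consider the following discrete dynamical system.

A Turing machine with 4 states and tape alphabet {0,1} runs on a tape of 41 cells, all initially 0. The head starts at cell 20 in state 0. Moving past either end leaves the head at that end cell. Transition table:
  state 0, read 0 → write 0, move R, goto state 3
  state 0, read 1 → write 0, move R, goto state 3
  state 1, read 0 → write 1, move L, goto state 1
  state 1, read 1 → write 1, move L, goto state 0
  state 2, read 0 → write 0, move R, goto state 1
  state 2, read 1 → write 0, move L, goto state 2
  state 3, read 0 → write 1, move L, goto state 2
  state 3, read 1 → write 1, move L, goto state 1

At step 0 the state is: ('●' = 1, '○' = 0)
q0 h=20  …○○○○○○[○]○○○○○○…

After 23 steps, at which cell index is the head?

0) q0 h=20  …○○○○○○[○]○○○○○○…
1) q3 h=21  …○○○○○○[○]○○○○○○…
2) q2 h=20  …○○○○○○[○]●○○○○○…
3) q1 h=21  …○○○○○○[●]○○○○○○…
4) q0 h=20  …○○○○○○[○]●○○○○○…
5) q3 h=21  …○○○○○○[●]○○○○○○…
6) q1 h=20  …○○○○○○[○]●○○○○○…
7) q1 h=19  …○○○○○○[○]●●○○○○…
8) q1 h=18  …○○○○○○[○]●●●○○○…
9) q1 h=17  …○○○○○○[○]●●●●○○…
10) q1 h=16  …○○○○○○[○]●●●●●○…
11) q1 h=15  …○○○○○○[○]●●●●●●…
12) q1 h=14  …○○○○○○[○]●●●●●●…
13) q1 h=13  …○○○○○○[○]●●●●●●…
14) q1 h=12  …○○○○○○[○]●●●●●●…
15) q1 h=11  …○○○○○○[○]●●●●●●…
16) q1 h=10  …○○○○○○[○]●●●●●●…
17) q1 h= 9  …○○○○○○[○]●●●●●●…
18) q1 h= 8  …○○○○○○[○]●●●●●●…
19) q1 h= 7  …○○○○○○[○]●●●●●●…
20) q1 h= 6  |○○○○○○[○]●●●●●●…
21) q1 h= 5  |○○○○○[○]●●●●●●…
22) q1 h= 4  |○○○○[○]●●●●●●…
23) q1 h= 3  |○○○[○]●●●●●●…

3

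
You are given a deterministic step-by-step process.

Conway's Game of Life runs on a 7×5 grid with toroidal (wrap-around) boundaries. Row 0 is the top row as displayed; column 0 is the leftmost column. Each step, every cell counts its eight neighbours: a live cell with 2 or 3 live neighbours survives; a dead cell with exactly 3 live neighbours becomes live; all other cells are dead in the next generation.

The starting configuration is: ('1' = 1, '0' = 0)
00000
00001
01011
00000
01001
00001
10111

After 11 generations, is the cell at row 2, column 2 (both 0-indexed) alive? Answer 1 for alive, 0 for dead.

1

k=0  00000
00001
01011
00000
01001
00001
10111
k=1  10000
10011
10011
00111
10000
01100
10011
k=2  01000
01010
01000
01100
10001
01110
10111
k=3  01000
11000
11000
01100
10001
00000
10001
k=4  01001
00100
00000
00101
11000
00000
10000
k=5  11000
00000
00010
11000
11000
11000
10000
k=6  11000
00000
00000
11101
00101
00001
00001
k=7  10000
00000
11000
11101
00101
10001
00001
k=8  00000
11000
00101
00101
00100
10001
00001
k=9  10000
11000
00101
01100
11001
10011
10001
k=10  00000
11001
00110
00101
00000
00010
01010
k=11  01101
11111
00100
00100
00010
00100
00100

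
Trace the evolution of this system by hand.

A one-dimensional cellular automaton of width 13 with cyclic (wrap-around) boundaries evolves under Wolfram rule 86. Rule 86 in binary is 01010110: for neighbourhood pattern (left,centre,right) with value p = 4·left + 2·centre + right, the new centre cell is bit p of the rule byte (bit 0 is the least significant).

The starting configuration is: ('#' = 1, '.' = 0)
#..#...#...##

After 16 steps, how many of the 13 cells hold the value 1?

t=0: #..#...#...##
t=1: #####.###.#..
t=2: ....#...#.###
t=3: #..###.##...#
t=4: ###..#..##.#.
t=5: ..######.#.#.
t=6: .#.....#.#.##
t=7: .##...##.#..#
t=8: ..##.#.#.####
t=9: ##.#.#.#....#
t=10: .#.#.#.##..#.
t=11: ##.#.#..#####
t=12: .#.#.###.....
t=13: ##.#...##....
t=14: .#.##.#.##..#
t=15: .#..#.#..####
t=16: .####.###...#

8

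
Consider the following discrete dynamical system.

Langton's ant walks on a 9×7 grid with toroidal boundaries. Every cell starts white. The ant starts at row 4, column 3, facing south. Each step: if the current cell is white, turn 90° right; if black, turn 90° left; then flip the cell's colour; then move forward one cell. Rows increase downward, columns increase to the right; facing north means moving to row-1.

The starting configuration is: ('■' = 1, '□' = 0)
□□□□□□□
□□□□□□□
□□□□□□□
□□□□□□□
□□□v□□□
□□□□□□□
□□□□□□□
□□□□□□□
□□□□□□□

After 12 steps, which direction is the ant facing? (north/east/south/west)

step 0: □□□□□□□
□□□□□□□
□□□□□□□
□□□□□□□
□□□v□□□
□□□□□□□
□□□□□□□
□□□□□□□
□□□□□□□
step 1: □□□□□□□
□□□□□□□
□□□□□□□
□□□□□□□
□□<■□□□
□□□□□□□
□□□□□□□
□□□□□□□
□□□□□□□
step 2: □□□□□□□
□□□□□□□
□□□□□□□
□□^□□□□
□□■■□□□
□□□□□□□
□□□□□□□
□□□□□□□
□□□□□□□
step 3: □□□□□□□
□□□□□□□
□□□□□□□
□□■>□□□
□□■■□□□
□□□□□□□
□□□□□□□
□□□□□□□
□□□□□□□
step 4: □□□□□□□
□□□□□□□
□□□□□□□
□□■■□□□
□□■v□□□
□□□□□□□
□□□□□□□
□□□□□□□
□□□□□□□
step 5: □□□□□□□
□□□□□□□
□□□□□□□
□□■■□□□
□□■□>□□
□□□□□□□
□□□□□□□
□□□□□□□
□□□□□□□
step 6: □□□□□□□
□□□□□□□
□□□□□□□
□□■■□□□
□□■□■□□
□□□□v□□
□□□□□□□
□□□□□□□
□□□□□□□
step 7: □□□□□□□
□□□□□□□
□□□□□□□
□□■■□□□
□□■□■□□
□□□<■□□
□□□□□□□
□□□□□□□
□□□□□□□
step 8: □□□□□□□
□□□□□□□
□□□□□□□
□□■■□□□
□□■^■□□
□□□■■□□
□□□□□□□
□□□□□□□
□□□□□□□
step 9: □□□□□□□
□□□□□□□
□□□□□□□
□□■■□□□
□□■■>□□
□□□■■□□
□□□□□□□
□□□□□□□
□□□□□□□
step 10: □□□□□□□
□□□□□□□
□□□□□□□
□□■■^□□
□□■■□□□
□□□■■□□
□□□□□□□
□□□□□□□
□□□□□□□
step 11: □□□□□□□
□□□□□□□
□□□□□□□
□□■■■>□
□□■■□□□
□□□■■□□
□□□□□□□
□□□□□□□
□□□□□□□
step 12: □□□□□□□
□□□□□□□
□□□□□□□
□□■■■■□
□□■■□v□
□□□■■□□
□□□□□□□
□□□□□□□
□□□□□□□

south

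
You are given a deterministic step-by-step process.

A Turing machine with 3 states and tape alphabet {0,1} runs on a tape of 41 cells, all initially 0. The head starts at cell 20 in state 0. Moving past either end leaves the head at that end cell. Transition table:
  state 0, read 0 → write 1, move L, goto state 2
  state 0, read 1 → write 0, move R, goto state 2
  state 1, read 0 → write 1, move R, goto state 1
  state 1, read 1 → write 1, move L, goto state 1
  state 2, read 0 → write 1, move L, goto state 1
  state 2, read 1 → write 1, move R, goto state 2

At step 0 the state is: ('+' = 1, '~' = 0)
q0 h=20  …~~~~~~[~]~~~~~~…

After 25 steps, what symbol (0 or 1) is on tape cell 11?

1

k=0  q0 h=20  …~~~~~~[~]~~~~~~…
k=1  q2 h=19  …~~~~~~[~]+~~~~~…
k=2  q1 h=18  …~~~~~~[~]++~~~~…
k=3  q1 h=19  …~~~~~+[+]+~~~~~…
k=4  q1 h=18  …~~~~~~[+]++~~~~…
k=5  q1 h=17  …~~~~~~[~]+++~~~…
k=6  q1 h=18  …~~~~~+[+]++~~~~…
k=7  q1 h=17  …~~~~~~[+]+++~~~…
k=8  q1 h=16  …~~~~~~[~]++++~~…
k=9  q1 h=17  …~~~~~+[+]+++~~~…
k=10  q1 h=16  …~~~~~~[+]++++~~…
k=11  q1 h=15  …~~~~~~[~]+++++~…
k=12  q1 h=16  …~~~~~+[+]++++~~…
k=13  q1 h=15  …~~~~~~[+]+++++~…
k=14  q1 h=14  …~~~~~~[~]++++++…
k=15  q1 h=15  …~~~~~+[+]+++++~…
k=16  q1 h=14  …~~~~~~[+]++++++…
k=17  q1 h=13  …~~~~~~[~]++++++…
k=18  q1 h=14  …~~~~~+[+]++++++…
k=19  q1 h=13  …~~~~~~[+]++++++…
k=20  q1 h=12  …~~~~~~[~]++++++…
k=21  q1 h=13  …~~~~~+[+]++++++…
k=22  q1 h=12  …~~~~~~[+]++++++…
k=23  q1 h=11  …~~~~~~[~]++++++…
k=24  q1 h=12  …~~~~~+[+]++++++…
k=25  q1 h=11  …~~~~~~[+]++++++…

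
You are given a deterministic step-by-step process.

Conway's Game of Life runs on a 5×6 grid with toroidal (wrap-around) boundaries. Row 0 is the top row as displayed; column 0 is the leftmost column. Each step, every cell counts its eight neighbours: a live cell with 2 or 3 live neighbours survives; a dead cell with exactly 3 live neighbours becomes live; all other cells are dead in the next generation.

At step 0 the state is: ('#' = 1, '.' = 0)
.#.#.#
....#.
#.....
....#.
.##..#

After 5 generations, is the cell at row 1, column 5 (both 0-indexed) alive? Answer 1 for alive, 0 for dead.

[0] .#.#.#
....#.
#.....
....#.
.##..#
[1] .#.#.#
#...##
.....#
##...#
.###.#
[2] .#.#..
......
.#....
.#...#
...#.#
[3] ..#.#.
..#...
#.....
..#.#.
......
[4] ...#..
.#.#..
.#.#..
......
......
[5] ..#...
...##.
......
......
......

0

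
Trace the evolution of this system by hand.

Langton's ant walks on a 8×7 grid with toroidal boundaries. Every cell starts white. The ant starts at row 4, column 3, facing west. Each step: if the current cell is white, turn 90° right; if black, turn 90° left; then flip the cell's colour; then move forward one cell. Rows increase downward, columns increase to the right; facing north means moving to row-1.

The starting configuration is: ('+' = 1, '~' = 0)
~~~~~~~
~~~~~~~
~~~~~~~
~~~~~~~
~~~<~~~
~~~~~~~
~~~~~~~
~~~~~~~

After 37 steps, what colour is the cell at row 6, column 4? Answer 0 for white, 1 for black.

gen 0: ~~~~~~~
~~~~~~~
~~~~~~~
~~~~~~~
~~~<~~~
~~~~~~~
~~~~~~~
~~~~~~~
gen 1: ~~~~~~~
~~~~~~~
~~~~~~~
~~~^~~~
~~~+~~~
~~~~~~~
~~~~~~~
~~~~~~~
gen 2: ~~~~~~~
~~~~~~~
~~~~~~~
~~~+>~~
~~~+~~~
~~~~~~~
~~~~~~~
~~~~~~~
gen 3: ~~~~~~~
~~~~~~~
~~~~~~~
~~~++~~
~~~+v~~
~~~~~~~
~~~~~~~
~~~~~~~
gen 4: ~~~~~~~
~~~~~~~
~~~~~~~
~~~++~~
~~~<+~~
~~~~~~~
~~~~~~~
~~~~~~~
gen 5: ~~~~~~~
~~~~~~~
~~~~~~~
~~~++~~
~~~~+~~
~~~v~~~
~~~~~~~
~~~~~~~
gen 6: ~~~~~~~
~~~~~~~
~~~~~~~
~~~++~~
~~~~+~~
~~<+~~~
~~~~~~~
~~~~~~~
gen 7: ~~~~~~~
~~~~~~~
~~~~~~~
~~~++~~
~~^~+~~
~~++~~~
~~~~~~~
~~~~~~~
gen 8: ~~~~~~~
~~~~~~~
~~~~~~~
~~~++~~
~~+>+~~
~~++~~~
~~~~~~~
~~~~~~~
gen 9: ~~~~~~~
~~~~~~~
~~~~~~~
~~~++~~
~~+++~~
~~+v~~~
~~~~~~~
~~~~~~~
gen 10: ~~~~~~~
~~~~~~~
~~~~~~~
~~~++~~
~~+++~~
~~+~>~~
~~~~~~~
~~~~~~~
gen 11: ~~~~~~~
~~~~~~~
~~~~~~~
~~~++~~
~~+++~~
~~+~+~~
~~~~v~~
~~~~~~~
gen 12: ~~~~~~~
~~~~~~~
~~~~~~~
~~~++~~
~~+++~~
~~+~+~~
~~~<+~~
~~~~~~~
gen 13: ~~~~~~~
~~~~~~~
~~~~~~~
~~~++~~
~~+++~~
~~+^+~~
~~~++~~
~~~~~~~
gen 14: ~~~~~~~
~~~~~~~
~~~~~~~
~~~++~~
~~+++~~
~~++>~~
~~~++~~
~~~~~~~
gen 15: ~~~~~~~
~~~~~~~
~~~~~~~
~~~++~~
~~++^~~
~~++~~~
~~~++~~
~~~~~~~
gen 16: ~~~~~~~
~~~~~~~
~~~~~~~
~~~++~~
~~+<~~~
~~++~~~
~~~++~~
~~~~~~~
gen 17: ~~~~~~~
~~~~~~~
~~~~~~~
~~~++~~
~~+~~~~
~~+v~~~
~~~++~~
~~~~~~~
gen 18: ~~~~~~~
~~~~~~~
~~~~~~~
~~~++~~
~~+~~~~
~~+~>~~
~~~++~~
~~~~~~~
gen 19: ~~~~~~~
~~~~~~~
~~~~~~~
~~~++~~
~~+~~~~
~~+~+~~
~~~+v~~
~~~~~~~
gen 20: ~~~~~~~
~~~~~~~
~~~~~~~
~~~++~~
~~+~~~~
~~+~+~~
~~~+~>~
~~~~~~~
gen 21: ~~~~~~~
~~~~~~~
~~~~~~~
~~~++~~
~~+~~~~
~~+~+~~
~~~+~+~
~~~~~v~
gen 22: ~~~~~~~
~~~~~~~
~~~~~~~
~~~++~~
~~+~~~~
~~+~+~~
~~~+~+~
~~~~<+~
gen 23: ~~~~~~~
~~~~~~~
~~~~~~~
~~~++~~
~~+~~~~
~~+~+~~
~~~+^+~
~~~~++~
gen 24: ~~~~~~~
~~~~~~~
~~~~~~~
~~~++~~
~~+~~~~
~~+~+~~
~~~++>~
~~~~++~
gen 25: ~~~~~~~
~~~~~~~
~~~~~~~
~~~++~~
~~+~~~~
~~+~+^~
~~~++~~
~~~~++~
gen 26: ~~~~~~~
~~~~~~~
~~~~~~~
~~~++~~
~~+~~~~
~~+~++>
~~~++~~
~~~~++~
gen 27: ~~~~~~~
~~~~~~~
~~~~~~~
~~~++~~
~~+~~~~
~~+~+++
~~~++~v
~~~~++~
gen 28: ~~~~~~~
~~~~~~~
~~~~~~~
~~~++~~
~~+~~~~
~~+~+++
~~~++<+
~~~~++~
gen 29: ~~~~~~~
~~~~~~~
~~~~~~~
~~~++~~
~~+~~~~
~~+~+^+
~~~++++
~~~~++~
gen 30: ~~~~~~~
~~~~~~~
~~~~~~~
~~~++~~
~~+~~~~
~~+~<~+
~~~++++
~~~~++~
gen 31: ~~~~~~~
~~~~~~~
~~~~~~~
~~~++~~
~~+~~~~
~~+~~~+
~~~+v++
~~~~++~
gen 32: ~~~~~~~
~~~~~~~
~~~~~~~
~~~++~~
~~+~~~~
~~+~~~+
~~~+~>+
~~~~++~
gen 33: ~~~~~~~
~~~~~~~
~~~~~~~
~~~++~~
~~+~~~~
~~+~~^+
~~~+~~+
~~~~++~
gen 34: ~~~~~~~
~~~~~~~
~~~~~~~
~~~++~~
~~+~~~~
~~+~~+>
~~~+~~+
~~~~++~
gen 35: ~~~~~~~
~~~~~~~
~~~~~~~
~~~++~~
~~+~~~^
~~+~~+~
~~~+~~+
~~~~++~
gen 36: ~~~~~~~
~~~~~~~
~~~~~~~
~~~++~~
>~+~~~+
~~+~~+~
~~~+~~+
~~~~++~
gen 37: ~~~~~~~
~~~~~~~
~~~~~~~
~~~++~~
+~+~~~+
v~+~~+~
~~~+~~+
~~~~++~

0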